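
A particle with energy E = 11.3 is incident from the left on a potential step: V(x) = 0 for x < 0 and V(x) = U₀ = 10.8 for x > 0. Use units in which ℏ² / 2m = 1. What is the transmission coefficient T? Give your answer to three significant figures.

T = 0.574

The wavenumbers are k₁ = √(2mE)/ℏ = 3.362 on the left and k₂ = √(2m(E − U₀))/ℏ = 0.7071 on the right.
Matching ψ and ψ′ at x = 0 gives r = (k₁ − k₂)/(k₁ + k₂), so R = r² = 0.4256 and T = 1 − R = 0.5744.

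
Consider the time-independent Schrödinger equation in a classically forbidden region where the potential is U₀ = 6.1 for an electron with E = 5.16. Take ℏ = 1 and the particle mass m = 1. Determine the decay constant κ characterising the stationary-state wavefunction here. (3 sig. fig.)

κ = 1.37

Since E < U₀ the TISE in this region is ψ'' = κ²ψ with κ = √(2m(U₀ − E))/ℏ.
κ = √(2 × 1 × 0.94) = 1.371.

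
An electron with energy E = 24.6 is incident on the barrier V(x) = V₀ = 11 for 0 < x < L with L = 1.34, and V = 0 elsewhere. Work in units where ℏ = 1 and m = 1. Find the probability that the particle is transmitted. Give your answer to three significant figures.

T = 0.963

Above the barrier the interior wavenumber is k₂ = √(2m(E − V₀))/ℏ = 5.215, giving phase k₂L = 6.989.
T = [1 + V₀² sin²(k₂L) / (4E(E − V₀))]⁻¹ = 1/1.038 = 0.963.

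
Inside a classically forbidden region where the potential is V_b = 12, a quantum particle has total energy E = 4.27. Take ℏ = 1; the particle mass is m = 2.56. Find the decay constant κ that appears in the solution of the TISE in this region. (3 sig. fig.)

Since E < V_b the TISE in this region is ψ'' = κ²ψ with κ = √(2m(V_b − E))/ℏ.
κ = √(2 × 2.56 × 7.73) = 6.291.

κ = 6.29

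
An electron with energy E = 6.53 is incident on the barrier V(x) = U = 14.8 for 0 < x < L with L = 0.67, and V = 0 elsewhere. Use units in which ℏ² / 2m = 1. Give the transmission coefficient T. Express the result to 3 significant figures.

Since E < U the interior solution is evanescent with decay constant κ = √(2m(U − E))/ℏ = 2.876.
κL = 1.927, sinh(κL) = 3.361.
Matching ψ, ψ′ at both faces gives T = [1 + U² sinh²(κL) / (4E(U − E))]⁻¹ = 1/12.45 = 0.0803.

T = 0.0803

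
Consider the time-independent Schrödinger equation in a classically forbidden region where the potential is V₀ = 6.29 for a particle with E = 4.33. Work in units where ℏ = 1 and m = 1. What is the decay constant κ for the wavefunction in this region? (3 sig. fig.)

κ = 1.98

Since E < V₀ the TISE in this region is ψ'' = κ²ψ with κ = √(2m(V₀ − E))/ℏ.
κ = √(2 × 1 × 1.96) = 1.980.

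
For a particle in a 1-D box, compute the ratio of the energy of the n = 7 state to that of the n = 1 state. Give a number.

49

Since E_n ∝ n², the ratio is (7/1)² = 49.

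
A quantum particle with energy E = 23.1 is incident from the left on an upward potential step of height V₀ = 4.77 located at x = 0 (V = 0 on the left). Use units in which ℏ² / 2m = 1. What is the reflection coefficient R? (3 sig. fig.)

R = 0.00334

The wavenumbers are k₁ = √(2mE)/ℏ = 4.806 on the left and k₂ = √(2m(E − V₀))/ℏ = 4.281 on the right.
Continuity of ψ and ψ′ at the step yields the reflection amplitude r = (k₁ − k₂)/(k₁ + k₂) = 0.05776; thus R = |r|² = 0.003336, T = 0.9967.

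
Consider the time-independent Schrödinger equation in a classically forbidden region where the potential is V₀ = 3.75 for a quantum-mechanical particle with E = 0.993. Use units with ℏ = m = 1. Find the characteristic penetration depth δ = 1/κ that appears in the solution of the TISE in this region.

δ = 0.426

Since E < V₀ the TISE in this region is ψ'' = κ²ψ with κ = √(2m(V₀ − E))/ℏ.
κ = √(2 × 1 × 2.757) = 2.348. The penetration depth is δ = 1/κ = 0.426.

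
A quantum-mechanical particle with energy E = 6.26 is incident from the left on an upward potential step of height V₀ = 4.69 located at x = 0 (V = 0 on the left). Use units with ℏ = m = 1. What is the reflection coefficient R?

R = 0.111

On each side the TISE gives plane waves with k = √(2m(E − V))/ℏ: k₁ = √(2·1·6.26) = 3.538, k₂ = √(2·1·1.57) = 1.772.
Matching ψ and ψ′ at x = 0 gives r = (k₁ − k₂)/(k₁ + k₂), so R = r² = 0.1106 and T = 1 − R = 0.8894.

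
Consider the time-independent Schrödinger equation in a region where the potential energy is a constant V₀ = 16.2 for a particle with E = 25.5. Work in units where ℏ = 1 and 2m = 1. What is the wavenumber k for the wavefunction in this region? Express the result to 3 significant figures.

With E > V₀ the solution is oscillatory, ψ ∝ e^{±ikx} with k = √(2m(E − V₀))/ℏ.
k = √(2 × 0.5 × 9.3) = 3.050.

k = 3.05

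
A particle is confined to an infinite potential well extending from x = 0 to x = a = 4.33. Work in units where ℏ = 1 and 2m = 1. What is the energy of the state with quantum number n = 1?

Requiring ψ(0) = ψ(a) = 0 quantises k = nπ/a, hence E_n = ℏ²k²/2m = n²π²ℏ²/(2ma²).
E_1 = 1² × π² / (2 × 0.5 × 4.33²) = 0.5264.

E = 0.526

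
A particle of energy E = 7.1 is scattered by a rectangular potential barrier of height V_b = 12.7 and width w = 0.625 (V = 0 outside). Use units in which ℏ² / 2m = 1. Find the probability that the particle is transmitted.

Since E < V_b the interior solution is evanescent with decay constant κ = √(2m(V_b − E))/ℏ = 2.366.
κw = 1.479, sinh(κw) = 2.080.
The exact tunnelling result is T⁻¹ = 1 + V_b² sinh²(κw) / [4E(V_b − E)] = 5.389, so T = 0.186.

T = 0.186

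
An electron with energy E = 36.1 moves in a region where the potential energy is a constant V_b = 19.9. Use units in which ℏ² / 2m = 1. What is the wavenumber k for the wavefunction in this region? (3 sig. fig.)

With E > V_b the solution is oscillatory, ψ ∝ e^{±ikx} with k = √(2m(E − V_b))/ℏ.
k = √(2 × 0.5 × 16.2) = 4.025.

k = 4.02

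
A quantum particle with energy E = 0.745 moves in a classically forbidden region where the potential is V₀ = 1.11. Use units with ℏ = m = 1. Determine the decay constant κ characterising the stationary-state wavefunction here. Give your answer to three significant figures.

κ = 0.854

Since E < V₀ the TISE in this region is ψ'' = κ²ψ with κ = √(2m(V₀ − E))/ℏ.
κ = √(2 × 1 × 0.365) = 0.8544.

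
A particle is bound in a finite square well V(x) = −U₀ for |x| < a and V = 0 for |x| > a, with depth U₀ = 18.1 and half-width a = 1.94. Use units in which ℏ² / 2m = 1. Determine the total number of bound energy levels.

The dimensionless depth is z₀ = a√(2mU₀)/ℏ = 1.94 × √(18.10) = 8.254.
The even/odd transcendental equations gain one root per π/2 in z₀, giving N = 1 + ⌊2z₀/π⌋ = 1 + ⌊5.254⌋ = 6.

N = 6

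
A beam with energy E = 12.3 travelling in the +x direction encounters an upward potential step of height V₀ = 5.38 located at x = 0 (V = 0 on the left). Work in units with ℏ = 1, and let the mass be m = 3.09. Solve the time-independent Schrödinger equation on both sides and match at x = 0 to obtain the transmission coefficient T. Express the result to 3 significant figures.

The wavenumbers are k₁ = √(2mE)/ℏ = 8.719 on the left and k₂ = √(2m(E − V₀))/ℏ = 6.540 on the right.
Continuity of ψ and ψ′ at the step yields the reflection amplitude r = (k₁ − k₂)/(k₁ + k₂) = 0.1428; thus R = |r|² = 0.02040, T = 0.9796.

T = 0.980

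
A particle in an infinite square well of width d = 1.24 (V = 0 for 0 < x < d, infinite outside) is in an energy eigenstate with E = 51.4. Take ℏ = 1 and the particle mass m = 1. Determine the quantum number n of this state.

From E_n = n²π²ℏ²/(2md²) invert to n = √(2md²E)/(πℏ).
n = (1.24/π) × √(2 × 1 × 51.4) = 4.002 → n = 4.

n = 4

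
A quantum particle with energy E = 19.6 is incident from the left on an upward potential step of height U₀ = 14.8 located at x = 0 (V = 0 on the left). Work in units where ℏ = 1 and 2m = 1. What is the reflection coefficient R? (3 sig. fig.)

R = 0.114

The wavenumbers are k₁ = √(2mE)/ℏ = 4.427 on the left and k₂ = √(2m(E − U₀))/ℏ = 2.191 on the right.
Matching ψ and ψ′ at x = 0 gives r = (k₁ − k₂)/(k₁ + k₂), so R = r² = 0.1142 and T = 1 − R = 0.8858.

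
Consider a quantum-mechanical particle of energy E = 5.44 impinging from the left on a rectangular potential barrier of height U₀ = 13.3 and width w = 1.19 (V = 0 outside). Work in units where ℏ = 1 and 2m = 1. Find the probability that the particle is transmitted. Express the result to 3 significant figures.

E < U₀: inside the barrier ψ ∝ e^{±κx} with κ = √(2m(U₀ − E))/ℏ = 2.804.
κw = 3.336, sinh(κw) = 14.04.
Matching ψ, ψ′ at both faces gives T = [1 + U₀² sinh²(κw) / (4E(U₀ − E))]⁻¹ = 1/204.8 = 0.00488.

T = 0.00488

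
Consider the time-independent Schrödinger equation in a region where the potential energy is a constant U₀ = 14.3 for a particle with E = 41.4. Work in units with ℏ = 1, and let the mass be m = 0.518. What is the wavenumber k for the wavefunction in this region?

k = 5.30

With E > U₀ the solution is oscillatory, ψ ∝ e^{±ikx} with k = √(2m(E − U₀))/ℏ.
k = √(2 × 0.518 × 27.1) = 5.299.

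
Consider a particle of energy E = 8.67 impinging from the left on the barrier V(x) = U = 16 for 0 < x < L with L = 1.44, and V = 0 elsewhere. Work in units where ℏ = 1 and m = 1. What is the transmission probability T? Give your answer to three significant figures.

T = 0.0000646

E < U: inside the barrier ψ ∝ e^{±κx} with κ = √(2m(U − E))/ℏ = 3.829.
κL = 5.514, sinh(κL) = 124.0.
Matching ψ, ψ′ at both faces gives T = [1 + U² sinh²(κL) / (4E(U − E))]⁻¹ = 1/15490 = 0.0000646.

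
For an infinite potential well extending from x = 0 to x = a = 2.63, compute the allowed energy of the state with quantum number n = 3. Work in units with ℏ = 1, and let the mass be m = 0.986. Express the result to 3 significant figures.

The infinite-well eigenfunctions ψ_n = √(2/a) sin(nπx/a) vanish at both walls, giving E_n = n²π²ℏ²/(2ma²).
E_3 = 3² × π² / (2 × 0.986 × 2.63²) = 6.512.

E = 6.51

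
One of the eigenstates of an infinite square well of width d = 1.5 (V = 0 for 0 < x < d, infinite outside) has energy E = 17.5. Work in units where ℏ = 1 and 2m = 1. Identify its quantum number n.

From E_n = n²π²ℏ²/(2md²) invert to n = √(2md²E)/(πℏ).
n = (1.5/π) × √(2 × 0.5 × 17.5) = 1.997 → n = 2.

n = 2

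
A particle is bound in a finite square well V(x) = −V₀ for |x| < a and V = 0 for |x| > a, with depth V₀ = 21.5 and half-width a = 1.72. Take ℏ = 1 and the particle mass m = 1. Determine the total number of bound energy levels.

Define the well-strength parameter z₀ = (a/ℏ)√(2mV₀) = 1.72 × √(2·1·21.5) = 11.28.
The even/odd transcendental equations gain one root per π/2 in z₀, giving N = 1 + ⌊2z₀/π⌋ = 1 + ⌊7.180⌋ = 8.

N = 8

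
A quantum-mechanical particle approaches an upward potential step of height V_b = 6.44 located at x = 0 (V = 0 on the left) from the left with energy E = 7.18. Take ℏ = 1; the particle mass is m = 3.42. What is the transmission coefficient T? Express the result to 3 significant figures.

T = 0.736

On each side the TISE gives plane waves with k = √(2m(E − V))/ℏ: k₁ = √(2·3.42·7.18) = 7.008, k₂ = √(2·3.42·0.74) = 2.250.
Continuity of ψ and ψ′ at the step yields the reflection amplitude r = (k₁ − k₂)/(k₁ + k₂) = 0.5140; thus R = |r|² = 0.2642, T = 0.7358.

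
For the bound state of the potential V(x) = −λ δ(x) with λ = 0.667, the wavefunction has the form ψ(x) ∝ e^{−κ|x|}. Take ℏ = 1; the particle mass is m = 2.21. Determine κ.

Integrating the TISE across x = 0 gives the cusp condition ψ'(0⁺) − ψ'(0⁻) = −(2mλ/ℏ²)ψ(0).
With ψ ∝ e^{−κ|x|} this yields −2κ = −2mλ/ℏ², so κ = mλ/ℏ² = 1.474.

κ = 1.47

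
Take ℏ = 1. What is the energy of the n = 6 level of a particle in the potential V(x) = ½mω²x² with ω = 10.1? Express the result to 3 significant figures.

E = 65.7

The oscillator eigenvalues are E_n = ℏω(n + ½), so E_6 = 10.1 × 6.5 = 65.65.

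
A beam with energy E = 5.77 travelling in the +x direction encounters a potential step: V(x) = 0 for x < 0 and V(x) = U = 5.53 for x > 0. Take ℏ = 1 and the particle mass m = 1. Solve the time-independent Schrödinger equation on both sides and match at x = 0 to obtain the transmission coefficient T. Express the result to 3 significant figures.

On each side the TISE gives plane waves with k = √(2m(E − V))/ℏ: k₁ = √(2·1·5.77) = 3.397, k₂ = √(2·1·0.24) = 0.6928.
Continuity of ψ and ψ′ at the step yields the reflection amplitude r = (k₁ − k₂)/(k₁ + k₂) = 0.6612; thus R = |r|² = 0.4372, T = 0.5628.

T = 0.563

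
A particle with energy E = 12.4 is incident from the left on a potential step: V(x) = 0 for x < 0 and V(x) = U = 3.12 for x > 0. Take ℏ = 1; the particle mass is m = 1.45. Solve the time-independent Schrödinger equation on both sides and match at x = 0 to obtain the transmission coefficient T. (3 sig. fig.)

The wavenumbers are k₁ = √(2mE)/ℏ = 5.997 on the left and k₂ = √(2m(E − U))/ℏ = 5.188 on the right.
Continuity of ψ and ψ′ at the step yields the reflection amplitude r = (k₁ − k₂)/(k₁ + k₂) = 0.07233; thus R = |r|² = 0.005232, T = 0.9948.

T = 0.995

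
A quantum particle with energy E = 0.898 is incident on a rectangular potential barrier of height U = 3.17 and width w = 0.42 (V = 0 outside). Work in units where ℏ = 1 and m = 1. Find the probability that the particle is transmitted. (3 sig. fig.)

E < U: inside the barrier ψ ∝ e^{±κx} with κ = √(2m(U − E))/ℏ = 2.132.
κw = 0.8953, sinh(κw) = 1.020.
Matching ψ, ψ′ at both faces gives T = [1 + U² sinh²(κw) / (4E(U − E))]⁻¹ = 1/2.281 = 0.438.

T = 0.438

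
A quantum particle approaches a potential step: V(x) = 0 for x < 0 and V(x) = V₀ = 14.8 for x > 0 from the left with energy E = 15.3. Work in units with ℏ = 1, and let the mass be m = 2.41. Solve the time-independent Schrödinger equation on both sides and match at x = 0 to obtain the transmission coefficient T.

The wavenumbers are k₁ = √(2mE)/ℏ = 8.588 on the left and k₂ = √(2m(E − V₀))/ℏ = 1.552 on the right.
Matching ψ and ψ′ at x = 0 gives r = (k₁ − k₂)/(k₁ + k₂), so R = r² = 0.4814 and T = 1 − R = 0.5186.

T = 0.519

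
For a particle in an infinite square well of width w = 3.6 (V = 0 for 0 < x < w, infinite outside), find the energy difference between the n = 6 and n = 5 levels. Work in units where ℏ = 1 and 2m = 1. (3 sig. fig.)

ΔE = 8.38

E_n = n²π²ℏ²/(2mw²), so ΔE = (6² − 5²) π²ℏ²/(2mw²).
ΔE = 11 × π² / (2 × 0.5 × 3.6²) = 8.377.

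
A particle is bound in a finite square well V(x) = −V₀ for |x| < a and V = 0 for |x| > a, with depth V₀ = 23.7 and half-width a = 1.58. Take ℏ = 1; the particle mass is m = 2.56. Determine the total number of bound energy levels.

N = 12

Define the well-strength parameter z₀ = (a/ℏ)√(2mV₀) = 1.58 × √(2·2.56·23.7) = 17.40.
A new bound state (alternating even/odd) appears each time z₀ passes a multiple of π/2, so N = ⌊2z₀/π⌋ + 1 = ⌊11.08⌋ + 1 = 12.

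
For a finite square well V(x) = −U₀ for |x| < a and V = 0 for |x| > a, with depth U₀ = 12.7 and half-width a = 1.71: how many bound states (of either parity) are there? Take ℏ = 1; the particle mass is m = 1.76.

N = 8

The dimensionless depth is z₀ = a√(2mU₀)/ℏ = 1.71 × √(44.70) = 11.43.
The even/odd transcendental equations gain one root per π/2 in z₀, giving N = 1 + ⌊2z₀/π⌋ = 1 + ⌊7.279⌋ = 8.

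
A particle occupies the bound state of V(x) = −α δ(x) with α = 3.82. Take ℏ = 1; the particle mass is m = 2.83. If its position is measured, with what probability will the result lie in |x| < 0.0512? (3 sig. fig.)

The normalised bound state is ψ = √κ e^{−κ|x|} with κ = mα/ℏ² = 10.81.
P(|x| < d) = ∫_{−d}^{d} κ e^{−2κ|x|} dx = 1 − e^{−2κd} = 1 − e^{−1.107} = 0.6695.

P = 0.669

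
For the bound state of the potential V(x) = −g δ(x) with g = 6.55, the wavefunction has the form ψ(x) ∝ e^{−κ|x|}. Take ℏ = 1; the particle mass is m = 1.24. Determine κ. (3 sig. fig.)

Integrating the TISE across x = 0 gives the cusp condition ψ'(0⁺) − ψ'(0⁻) = −(2mg/ℏ²)ψ(0).
With ψ ∝ e^{−κ|x|} this yields −2κ = −2mg/ℏ², so κ = mg/ℏ² = 8.122.

κ = 8.12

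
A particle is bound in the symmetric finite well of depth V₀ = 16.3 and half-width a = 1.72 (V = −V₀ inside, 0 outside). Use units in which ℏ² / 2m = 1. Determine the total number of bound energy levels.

N = 5

Define the well-strength parameter z₀ = (a/ℏ)√(2mV₀) = 1.72 × √(2·0.5·16.3) = 6.944.
A new bound state (alternating even/odd) appears each time z₀ passes a multiple of π/2, so N = ⌊2z₀/π⌋ + 1 = ⌊4.421⌋ + 1 = 5.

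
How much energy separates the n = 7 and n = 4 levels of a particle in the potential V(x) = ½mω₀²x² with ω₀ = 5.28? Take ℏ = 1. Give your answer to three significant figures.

E_n = ℏω₀(n + ½), so ΔE = (7 − 4) ℏω₀ = 3 × 5.28 = 15.84.

ΔE = 15.8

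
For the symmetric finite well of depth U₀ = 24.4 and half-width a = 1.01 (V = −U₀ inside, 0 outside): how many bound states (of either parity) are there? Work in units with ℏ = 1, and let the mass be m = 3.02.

N = 8

The dimensionless depth is z₀ = a√(2mU₀)/ℏ = 1.01 × √(147.4) = 12.26.
The even/odd transcendental equations gain one root per π/2 in z₀, giving N = 1 + ⌊2z₀/π⌋ = 1 + ⌊7.806⌋ = 8.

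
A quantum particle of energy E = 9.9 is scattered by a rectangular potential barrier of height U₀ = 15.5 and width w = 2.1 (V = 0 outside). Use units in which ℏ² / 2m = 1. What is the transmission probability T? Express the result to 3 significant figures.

E < U₀: inside the barrier ψ ∝ e^{±κx} with κ = √(2m(U₀ − E))/ℏ = 2.366.
κw = 4.970, sinh(κw) = 71.97.
The exact tunnelling result is T⁻¹ = 1 + U₀² sinh²(κw) / [4E(U₀ − E)] = 5613, so T = 0.000178.

T = 0.000178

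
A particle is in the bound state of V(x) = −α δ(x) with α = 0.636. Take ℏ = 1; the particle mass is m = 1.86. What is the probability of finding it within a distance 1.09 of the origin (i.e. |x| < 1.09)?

The normalised bound state is ψ = √κ e^{−κ|x|} with κ = mα/ℏ² = 1.183.
P(|x| < d) = ∫_{−d}^{d} κ e^{−2κ|x|} dx = 1 − e^{−2κd} = 1 − e^{−2.579} = 0.9241.

P = 0.924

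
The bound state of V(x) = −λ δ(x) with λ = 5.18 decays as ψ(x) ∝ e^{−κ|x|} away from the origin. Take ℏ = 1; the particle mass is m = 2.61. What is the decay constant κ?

Integrating the TISE across x = 0 gives the cusp condition ψ'(0⁺) − ψ'(0⁻) = −(2mλ/ℏ²)ψ(0).
With ψ ∝ e^{−κ|x|} this yields −2κ = −2mλ/ℏ², so κ = mλ/ℏ² = 13.52.

κ = 13.5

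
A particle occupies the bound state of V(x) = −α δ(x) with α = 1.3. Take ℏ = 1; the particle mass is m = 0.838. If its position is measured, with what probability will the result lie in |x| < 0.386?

P = 0.569

The normalised bound state is ψ = √κ e^{−κ|x|} with κ = mα/ℏ² = 1.089.
P(|x| < d) = ∫_{−d}^{d} κ e^{−2κ|x|} dx = 1 − e^{−2κd} = 1 − e^{−0.8410} = 0.5687.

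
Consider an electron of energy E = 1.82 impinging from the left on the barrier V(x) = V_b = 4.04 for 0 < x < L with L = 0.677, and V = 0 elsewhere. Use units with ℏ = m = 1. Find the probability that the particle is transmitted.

T = 0.205

Since E < V_b the interior solution is evanescent with decay constant κ = √(2m(V_b − E))/ℏ = 2.107.
κL = 1.427, sinh(κL) = 1.962.
The exact tunnelling result is T⁻¹ = 1 + V_b² sinh²(κL) / [4E(V_b − E)] = 4.888, so T = 0.205.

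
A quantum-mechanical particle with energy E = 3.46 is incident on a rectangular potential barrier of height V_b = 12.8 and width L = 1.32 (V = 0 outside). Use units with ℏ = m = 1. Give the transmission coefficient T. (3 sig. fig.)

T = 0.0000350

E < V_b: inside the barrier ψ ∝ e^{±κx} with κ = √(2m(V_b − E))/ℏ = 4.322.
κL = 5.705, sinh(κL) = 150.2.
The exact tunnelling result is T⁻¹ = 1 + V_b² sinh²(κL) / [4E(V_b − E)] = 28590, so T = 0.0000350.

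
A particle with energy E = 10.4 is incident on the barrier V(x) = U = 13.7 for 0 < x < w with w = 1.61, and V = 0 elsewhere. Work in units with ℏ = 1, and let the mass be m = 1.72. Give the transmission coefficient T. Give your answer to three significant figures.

T = 0.0000568

Since E < U the interior solution is evanescent with decay constant κ = √(2m(U − E))/ℏ = 3.369.
κw = 5.425, sinh(κw) = 113.5.
Matching ψ, ψ′ at both faces gives T = [1 + U² sinh²(κw) / (4E(U − E))]⁻¹ = 1/17600 = 0.0000568.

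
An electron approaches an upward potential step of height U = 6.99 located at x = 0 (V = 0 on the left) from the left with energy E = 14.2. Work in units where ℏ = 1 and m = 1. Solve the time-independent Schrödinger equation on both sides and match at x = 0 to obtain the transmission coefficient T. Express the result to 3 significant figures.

T = 0.972

The wavenumbers are k₁ = √(2mE)/ℏ = 5.329 on the left and k₂ = √(2m(E − U))/ℏ = 3.797 on the right.
Continuity of ψ and ψ′ at the step yields the reflection amplitude r = (k₁ − k₂)/(k₁ + k₂) = 0.1678; thus R = |r|² = 0.02817, T = 0.9718.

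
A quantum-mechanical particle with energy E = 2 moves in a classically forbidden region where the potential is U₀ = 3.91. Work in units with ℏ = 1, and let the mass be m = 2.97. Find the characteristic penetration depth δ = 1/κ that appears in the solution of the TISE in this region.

δ = 0.297

Since E < U₀ the TISE in this region is ψ'' = κ²ψ with κ = √(2m(U₀ − E))/ℏ.
κ = √(2 × 2.97 × 1.91) = 3.368. The penetration depth is δ = 1/κ = 0.297.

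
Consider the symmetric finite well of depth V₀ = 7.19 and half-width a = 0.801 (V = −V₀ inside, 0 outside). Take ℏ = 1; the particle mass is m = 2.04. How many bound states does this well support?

The dimensionless depth is z₀ = a√(2mV₀)/ℏ = 0.801 × √(29.34) = 4.338.
A new bound state (alternating even/odd) appears each time z₀ passes a multiple of π/2, so N = ⌊2z₀/π⌋ + 1 = ⌊2.762⌋ + 1 = 3.

N = 3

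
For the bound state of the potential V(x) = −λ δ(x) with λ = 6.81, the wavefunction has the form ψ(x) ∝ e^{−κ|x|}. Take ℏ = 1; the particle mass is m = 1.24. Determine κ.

κ = 8.44

Integrating the TISE across x = 0 gives the cusp condition ψ'(0⁺) − ψ'(0⁻) = −(2mλ/ℏ²)ψ(0).
With ψ ∝ e^{−κ|x|} this yields −2κ = −2mλ/ℏ², so κ = mλ/ℏ² = 8.444.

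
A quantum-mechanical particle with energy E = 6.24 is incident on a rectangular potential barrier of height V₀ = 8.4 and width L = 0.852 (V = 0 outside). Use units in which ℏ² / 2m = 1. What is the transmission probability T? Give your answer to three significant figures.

Since E < V₀ the interior solution is evanescent with decay constant κ = √(2m(V₀ − E))/ℏ = 1.470.
κL = 1.252, sinh(κL) = 1.606.
Matching ψ, ψ′ at both faces gives T = [1 + V₀² sinh²(κL) / (4E(V₀ − E))]⁻¹ = 1/4.376 = 0.229.

T = 0.229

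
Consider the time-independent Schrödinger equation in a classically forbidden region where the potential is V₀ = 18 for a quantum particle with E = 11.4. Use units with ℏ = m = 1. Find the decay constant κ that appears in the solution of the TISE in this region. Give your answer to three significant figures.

κ = 3.63

Since E < V₀ the TISE in this region is ψ'' = κ²ψ with κ = √(2m(V₀ − E))/ℏ.
κ = √(2 × 1 × 6.6) = 3.633.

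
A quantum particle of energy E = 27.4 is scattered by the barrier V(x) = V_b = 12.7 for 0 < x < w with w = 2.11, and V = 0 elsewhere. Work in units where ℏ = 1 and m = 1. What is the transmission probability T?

E > V_b: inside the barrier k₂ = √(2m(E − V_b))/ℏ = 5.422, k₂w = 11.44.
T = [1 + V_b² sin²(k₂w) / (4E(E − V_b))]⁻¹ = 1/1.082 = 0.925.

T = 0.925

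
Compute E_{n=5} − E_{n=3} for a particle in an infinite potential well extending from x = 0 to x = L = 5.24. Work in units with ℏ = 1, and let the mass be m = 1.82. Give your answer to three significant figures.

E_n = n²π²ℏ²/(2mL²), so ΔE = (5² − 3²) π²ℏ²/(2mL²).
ΔE = 16 × π² / (2 × 1.82 × 5.24²) = 1.580.

ΔE = 1.58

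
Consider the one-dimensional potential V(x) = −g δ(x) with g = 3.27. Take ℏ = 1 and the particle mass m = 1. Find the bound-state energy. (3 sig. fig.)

For x ≠ 0 the bound state is ψ ∝ e^{−κ|x|}; integrating the TISE across the delta gives the cusp condition 2κ = 2mg/ℏ², so κ = 3.270.
Then E = −ℏ²κ²/(2m) = −mg²/(2ℏ²) = -5.346.

E = -5.35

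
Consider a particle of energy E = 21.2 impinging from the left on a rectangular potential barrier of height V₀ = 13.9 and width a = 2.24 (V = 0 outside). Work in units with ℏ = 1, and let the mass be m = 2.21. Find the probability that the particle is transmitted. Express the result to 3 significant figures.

T = 0.992

E > V₀: inside the barrier k₂ = √(2m(E − V₀))/ℏ = 5.680, k₂a = 12.72.
T = [1 + V₀² sin²(k₂a) / (4E(E − V₀))]⁻¹ = 1/1.008 = 0.992.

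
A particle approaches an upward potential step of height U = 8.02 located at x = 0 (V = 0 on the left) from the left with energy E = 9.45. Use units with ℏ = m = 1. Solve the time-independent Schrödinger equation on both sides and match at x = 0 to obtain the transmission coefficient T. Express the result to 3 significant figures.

T = 0.807

The wavenumbers are k₁ = √(2mE)/ℏ = 4.347 on the left and k₂ = √(2m(E − U))/ℏ = 1.691 on the right.
Continuity of ψ and ψ′ at the step yields the reflection amplitude r = (k₁ − k₂)/(k₁ + k₂) = 0.4399; thus R = |r|² = 0.1935, T = 0.8065.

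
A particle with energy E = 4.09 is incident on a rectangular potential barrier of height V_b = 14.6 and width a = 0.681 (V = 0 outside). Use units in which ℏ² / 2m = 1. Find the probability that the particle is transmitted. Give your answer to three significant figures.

Since E < V_b the interior solution is evanescent with decay constant κ = √(2m(V_b − E))/ℏ = 3.242.
κa = 2.208, sinh(κa) = 4.493.
Matching ψ, ψ′ at both faces gives T = [1 + V_b² sinh²(κa) / (4E(V_b − E))]⁻¹ = 1/26.02 = 0.0384.

T = 0.0384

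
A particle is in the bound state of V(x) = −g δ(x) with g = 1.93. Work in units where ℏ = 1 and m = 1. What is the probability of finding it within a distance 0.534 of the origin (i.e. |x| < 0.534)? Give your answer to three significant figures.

P = 0.873

The normalised bound state is ψ = √κ e^{−κ|x|} with κ = mg/ℏ² = 1.930.
P(|x| < d) = ∫_{−d}^{d} κ e^{−2κ|x|} dx = 1 − e^{−2κd} = 1 − e^{−2.061} = 0.8727.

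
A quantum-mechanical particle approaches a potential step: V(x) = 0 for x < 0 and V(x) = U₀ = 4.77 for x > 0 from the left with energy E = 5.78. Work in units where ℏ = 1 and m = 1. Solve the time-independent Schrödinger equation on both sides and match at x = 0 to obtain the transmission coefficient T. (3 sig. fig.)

On each side the TISE gives plane waves with k = √(2m(E − V))/ℏ: k₁ = √(2·1·5.78) = 3.400, k₂ = √(2·1·1.01) = 1.421.
Continuity of ψ and ψ′ at the step yields the reflection amplitude r = (k₁ − k₂)/(k₁ + k₂) = 0.4104; thus R = |r|² = 0.1684, T = 0.8316.

T = 0.832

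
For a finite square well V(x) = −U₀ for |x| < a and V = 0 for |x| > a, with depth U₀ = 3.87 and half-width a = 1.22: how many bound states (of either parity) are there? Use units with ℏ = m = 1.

N = 3

The dimensionless depth is z₀ = a√(2mU₀)/ℏ = 1.22 × √(7.740) = 3.394.
The even/odd transcendental equations gain one root per π/2 in z₀, giving N = 1 + ⌊2z₀/π⌋ = 1 + ⌊2.161⌋ = 3.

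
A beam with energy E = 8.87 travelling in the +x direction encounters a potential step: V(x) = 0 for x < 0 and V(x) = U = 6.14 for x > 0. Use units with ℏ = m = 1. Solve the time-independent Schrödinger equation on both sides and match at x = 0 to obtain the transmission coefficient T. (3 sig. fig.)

The wavenumbers are k₁ = √(2mE)/ℏ = 4.212 on the left and k₂ = √(2m(E − U))/ℏ = 2.337 on the right.
Continuity of ψ and ψ′ at the step yields the reflection amplitude r = (k₁ − k₂)/(k₁ + k₂) = 0.2864; thus R = |r|² = 0.08200, T = 0.9180.

T = 0.918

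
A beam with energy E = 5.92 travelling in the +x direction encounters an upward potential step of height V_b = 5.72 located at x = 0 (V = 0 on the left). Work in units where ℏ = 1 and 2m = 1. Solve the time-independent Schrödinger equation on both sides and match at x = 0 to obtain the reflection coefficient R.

On each side the TISE gives plane waves with k = √(2m(E − V))/ℏ: k₁ = √(2·½·5.92) = 2.433, k₂ = √(2·½·0.2) = 0.4472.
Continuity of ψ and ψ′ at the step yields the reflection amplitude r = (k₁ − k₂)/(k₁ + k₂) = 0.6895; thus R = |r|² = 0.4754, T = 0.5246.

R = 0.475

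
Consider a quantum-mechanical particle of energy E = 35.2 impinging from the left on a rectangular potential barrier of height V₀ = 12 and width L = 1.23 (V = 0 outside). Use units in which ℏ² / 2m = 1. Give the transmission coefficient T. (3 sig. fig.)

E > V₀: inside the barrier k₂ = √(2m(E − V₀))/ℏ = 4.817, k₂L = 5.924.
T = [1 + V₀² sin²(k₂L) / (4E(E − V₀))]⁻¹ = 1/1.005 = 0.995.

T = 0.995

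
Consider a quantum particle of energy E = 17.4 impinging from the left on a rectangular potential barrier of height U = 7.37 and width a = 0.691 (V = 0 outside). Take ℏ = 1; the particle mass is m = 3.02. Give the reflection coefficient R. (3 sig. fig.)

R = 0.0459

E > U: inside the barrier k₂ = √(2m(E − U))/ℏ = 7.783, k₂a = 5.378.
Matching at both interfaces gives T⁻¹ = 1 + U² sin²(k₂a) / [4E(E − U)] = 1.048, hence T = 0.954.
R = 1 − T = 0.0459.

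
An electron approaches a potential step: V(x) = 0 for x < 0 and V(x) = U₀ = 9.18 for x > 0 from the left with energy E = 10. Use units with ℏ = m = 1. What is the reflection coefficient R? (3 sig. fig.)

R = 0.308

The wavenumbers are k₁ = √(2mE)/ℏ = 4.472 on the left and k₂ = √(2m(E − U₀))/ℏ = 1.281 on the right.
Matching ψ and ψ′ at x = 0 gives r = (k₁ − k₂)/(k₁ + k₂), so R = r² = 0.3078 and T = 1 − R = 0.6922.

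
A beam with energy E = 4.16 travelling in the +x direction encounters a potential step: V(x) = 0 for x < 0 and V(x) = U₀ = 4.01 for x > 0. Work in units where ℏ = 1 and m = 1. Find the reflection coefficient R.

R = 0.464

The wavenumbers are k₁ = √(2mE)/ℏ = 2.884 on the left and k₂ = √(2m(E − U₀))/ℏ = 0.5477 on the right.
Matching ψ and ψ′ at x = 0 gives r = (k₁ − k₂)/(k₁ + k₂), so R = r² = 0.4635 and T = 1 − R = 0.5365.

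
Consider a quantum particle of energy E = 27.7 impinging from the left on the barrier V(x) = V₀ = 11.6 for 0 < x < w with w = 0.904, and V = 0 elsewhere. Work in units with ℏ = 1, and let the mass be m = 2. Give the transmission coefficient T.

T = 0.951

E > V₀: inside the barrier k₂ = √(2m(E − V₀))/ℏ = 8.025, k₂w = 7.255.
Matching at both interfaces gives T⁻¹ = 1 + V₀² sin²(k₂w) / [4E(E − V₀)] = 1.051, hence T = 0.951.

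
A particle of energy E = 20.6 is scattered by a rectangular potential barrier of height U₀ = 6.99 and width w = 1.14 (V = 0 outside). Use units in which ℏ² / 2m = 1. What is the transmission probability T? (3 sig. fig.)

T = 0.968

E > U₀: inside the barrier k₂ = √(2m(E − U₀))/ℏ = 3.689, k₂w = 4.206.
Matching at both interfaces gives T⁻¹ = 1 + U₀² sin²(k₂w) / [4E(E − U₀)] = 1.033, hence T = 0.968.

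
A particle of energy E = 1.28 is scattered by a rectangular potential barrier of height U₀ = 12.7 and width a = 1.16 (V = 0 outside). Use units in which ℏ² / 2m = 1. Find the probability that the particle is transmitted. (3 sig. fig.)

Since E < U₀ the interior solution is evanescent with decay constant κ = √(2m(U₀ − E))/ℏ = 3.379.
κa = 3.920, sinh(κa) = 25.19.
The exact tunnelling result is T⁻¹ = 1 + U₀² sinh²(κa) / [4E(U₀ − E)] = 1752, so T = 0.000571.

T = 0.000571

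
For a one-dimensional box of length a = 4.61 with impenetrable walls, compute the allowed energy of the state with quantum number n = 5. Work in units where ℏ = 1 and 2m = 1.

E = 11.6

Requiring ψ(0) = ψ(a) = 0 quantises k = nπ/a, hence E_n = ℏ²k²/2m = n²π²ℏ²/(2ma²).
E_5 = 5² × π² / (2 × 0.5 × 4.61²) = 11.61.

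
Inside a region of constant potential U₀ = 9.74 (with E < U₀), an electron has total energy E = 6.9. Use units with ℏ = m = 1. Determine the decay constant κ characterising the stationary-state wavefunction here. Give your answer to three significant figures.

Since E < U₀ the TISE in this region is ψ'' = κ²ψ with κ = √(2m(U₀ − E))/ℏ.
κ = √(2 × 1 × 2.84) = 2.383.

κ = 2.38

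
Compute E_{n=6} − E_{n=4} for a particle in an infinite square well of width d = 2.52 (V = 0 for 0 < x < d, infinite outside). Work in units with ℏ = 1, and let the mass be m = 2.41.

E_n = n²π²ℏ²/(2md²), so ΔE = (6² − 4²) π²ℏ²/(2md²).
ΔE = 20 × π² / (2 × 2.41 × 2.52²) = 6.449.

ΔE = 6.45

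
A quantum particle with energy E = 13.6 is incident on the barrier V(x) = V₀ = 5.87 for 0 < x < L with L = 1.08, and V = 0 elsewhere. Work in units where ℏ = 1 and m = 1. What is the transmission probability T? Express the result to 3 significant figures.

T = 0.939

Above the barrier the interior wavenumber is k₂ = √(2m(E − V₀))/ℏ = 3.932, giving phase k₂L = 4.246.
Matching at both interfaces gives T⁻¹ = 1 + V₀² sin²(k₂L) / [4E(E − V₀)] = 1.065, hence T = 0.939.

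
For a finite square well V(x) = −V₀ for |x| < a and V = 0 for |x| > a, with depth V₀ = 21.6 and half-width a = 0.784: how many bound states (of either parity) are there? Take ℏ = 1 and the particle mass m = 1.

N = 4

The dimensionless depth is z₀ = a√(2mV₀)/ℏ = 0.784 × √(43.20) = 5.153.
The even/odd transcendental equations gain one root per π/2 in z₀, giving N = 1 + ⌊2z₀/π⌋ = 1 + ⌊3.280⌋ = 4.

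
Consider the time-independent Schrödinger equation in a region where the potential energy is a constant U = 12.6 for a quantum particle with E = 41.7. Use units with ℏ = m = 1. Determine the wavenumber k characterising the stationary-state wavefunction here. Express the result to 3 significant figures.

With E > U the solution is oscillatory, ψ ∝ e^{±ikx} with k = √(2m(E − U))/ℏ.
k = √(2 × 1 × 29.1) = 7.629.

k = 7.63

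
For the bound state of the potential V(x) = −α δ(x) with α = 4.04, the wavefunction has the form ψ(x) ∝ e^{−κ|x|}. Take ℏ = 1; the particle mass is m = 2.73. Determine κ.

κ = 11.0

Integrate −(ℏ²/2m)ψ'' − αδ(x)ψ = Eψ from −ε to +ε: the ψ'' term gives ψ'(0⁺) − ψ'(0⁻) and the δ term gives −(2mα/ℏ²)ψ(0).
With ψ ∝ e^{−κ|x|} this yields −2κ = −2mα/ℏ², so κ = mα/ℏ² = 11.03.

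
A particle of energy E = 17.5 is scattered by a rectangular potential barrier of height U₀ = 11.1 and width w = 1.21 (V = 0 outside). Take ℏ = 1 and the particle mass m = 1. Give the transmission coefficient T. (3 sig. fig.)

Above the barrier the interior wavenumber is k₂ = √(2m(E − U₀))/ℏ = 3.578, giving phase k₂w = 4.329.
T = [1 + U₀² sin²(k₂w) / (4E(E − U₀))]⁻¹ = 1/1.237 = 0.809.

T = 0.809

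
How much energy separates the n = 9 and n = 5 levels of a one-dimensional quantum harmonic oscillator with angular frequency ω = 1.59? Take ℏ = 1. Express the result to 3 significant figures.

ΔE = 6.36

E_n = ℏω(n + ½), so ΔE = (9 − 5) ℏω = 4 × 1.59 = 6.360.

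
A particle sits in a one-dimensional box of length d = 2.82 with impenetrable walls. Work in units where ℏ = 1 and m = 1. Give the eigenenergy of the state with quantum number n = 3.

The infinite-well eigenfunctions ψ_n = √(2/d) sin(nπx/d) vanish at both walls, giving E_n = n²π²ℏ²/(2md²).
E_3 = 3² × π² / (2 × 1 × 2.82²) = 5.585.

E = 5.58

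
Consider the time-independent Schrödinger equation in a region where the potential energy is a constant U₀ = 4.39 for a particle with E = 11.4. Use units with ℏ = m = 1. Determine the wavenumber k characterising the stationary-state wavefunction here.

k = 3.74

With E > U₀ the solution is oscillatory, ψ ∝ e^{±ikx} with k = √(2m(E − U₀))/ℏ.
k = √(2 × 1 × 7.01) = 3.744.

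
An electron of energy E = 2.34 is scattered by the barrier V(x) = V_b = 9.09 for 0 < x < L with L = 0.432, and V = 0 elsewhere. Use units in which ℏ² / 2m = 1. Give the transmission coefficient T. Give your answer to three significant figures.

T = 0.288

Since E < V_b the interior solution is evanescent with decay constant κ = √(2m(V_b − E))/ℏ = 2.598.
κL = 1.122, sinh(κL) = 1.373.
The exact tunnelling result is T⁻¹ = 1 + V_b² sinh²(κL) / [4E(V_b − E)] = 3.467, so T = 0.288.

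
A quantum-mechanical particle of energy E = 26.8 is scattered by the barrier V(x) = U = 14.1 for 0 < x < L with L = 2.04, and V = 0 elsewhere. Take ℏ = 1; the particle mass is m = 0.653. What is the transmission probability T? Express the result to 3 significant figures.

E > U: inside the barrier k₂ = √(2m(E − U))/ℏ = 4.073, k₂L = 8.308.
T = [1 + U² sin²(k₂L) / (4E(E − U))]⁻¹ = 1/1.118 = 0.895.

T = 0.895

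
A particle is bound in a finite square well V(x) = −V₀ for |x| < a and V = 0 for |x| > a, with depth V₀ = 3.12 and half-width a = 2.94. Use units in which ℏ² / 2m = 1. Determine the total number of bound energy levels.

N = 4

The dimensionless depth is z₀ = a√(2mV₀)/ℏ = 2.94 × √(3.120) = 5.193.
The even/odd transcendental equations gain one root per π/2 in z₀, giving N = 1 + ⌊2z₀/π⌋ = 1 + ⌊3.306⌋ = 4.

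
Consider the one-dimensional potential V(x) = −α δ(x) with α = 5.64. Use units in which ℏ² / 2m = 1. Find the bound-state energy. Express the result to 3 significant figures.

For x ≠ 0 the bound state is ψ ∝ e^{−κ|x|}; integrating the TISE across the delta gives the cusp condition 2κ = 2mα/ℏ², so κ = 2.820.
Then E = −ℏ²κ²/(2m) = −mα²/(2ℏ²) = -7.952.

E = -7.95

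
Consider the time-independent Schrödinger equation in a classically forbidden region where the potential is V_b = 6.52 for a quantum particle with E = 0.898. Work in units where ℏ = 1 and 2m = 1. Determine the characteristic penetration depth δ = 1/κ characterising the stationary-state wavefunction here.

δ = 0.422

Since E < V_b the TISE in this region is ψ'' = κ²ψ with κ = √(2m(V_b − E))/ℏ.
κ = √(2 × 0.5 × 5.622) = 2.371. The penetration depth is δ = 1/κ = 0.422.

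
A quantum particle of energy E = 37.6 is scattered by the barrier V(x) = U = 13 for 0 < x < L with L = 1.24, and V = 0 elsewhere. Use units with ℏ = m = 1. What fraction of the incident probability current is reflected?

R = 0.0198

E > U: inside the barrier k₂ = √(2m(E − U))/ℏ = 7.014, k₂L = 8.698.
Matching at both interfaces gives T⁻¹ = 1 + U² sin²(k₂L) / [4E(E − U)] = 1.020, hence T = 0.980.
R = 1 − T = 0.0198.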